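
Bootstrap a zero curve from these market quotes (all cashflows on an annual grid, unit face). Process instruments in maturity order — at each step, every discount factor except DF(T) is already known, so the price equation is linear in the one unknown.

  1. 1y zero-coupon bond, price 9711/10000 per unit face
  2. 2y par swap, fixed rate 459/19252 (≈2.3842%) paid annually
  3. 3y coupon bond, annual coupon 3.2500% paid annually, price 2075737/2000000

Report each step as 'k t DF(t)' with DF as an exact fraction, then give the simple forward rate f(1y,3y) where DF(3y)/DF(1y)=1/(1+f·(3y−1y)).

1 1 9711/10000
2 2 9541/10000
3 3 4723/5000
f(1y,3y) = ((9711/10000)/(4723/5000) − 1)/(2) = 265/18892 ≈ 1.4027%

step 1 [1y] zero: DF = P = 9711/10000 ≈ 0.971100
step 2 [2y] swap r/1=459/19252: DF=(1 − 459/19252·(0.971100))/(1+459/19252) = 9541/10000 ≈ 0.954100
step 3 [3y] bond c/1=13/400: DF=(2075737/2000000 − 13/400·(0.971100+0.954100))/(1+13/400) = 4723/5000 ≈ 0.944600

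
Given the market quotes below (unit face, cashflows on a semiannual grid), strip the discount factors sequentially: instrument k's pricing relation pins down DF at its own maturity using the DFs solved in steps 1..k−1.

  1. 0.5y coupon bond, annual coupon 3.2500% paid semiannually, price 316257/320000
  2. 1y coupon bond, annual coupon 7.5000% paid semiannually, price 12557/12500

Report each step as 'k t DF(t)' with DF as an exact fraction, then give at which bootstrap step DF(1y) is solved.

step 1 [0.5y] bond c/2=13/800: DF=(316257/320000 − 13/800·(0))/(1+13/800) = 389/400 ≈ 0.972500
step 2 [1y] bond c/2=3/80: DF=(12557/12500 − 3/80·(0.972500))/(1+3/80) = 9331/10000 ≈ 0.933100

1 1/2 389/400
2 1 9331/10000
DF(1y) is solved at step 2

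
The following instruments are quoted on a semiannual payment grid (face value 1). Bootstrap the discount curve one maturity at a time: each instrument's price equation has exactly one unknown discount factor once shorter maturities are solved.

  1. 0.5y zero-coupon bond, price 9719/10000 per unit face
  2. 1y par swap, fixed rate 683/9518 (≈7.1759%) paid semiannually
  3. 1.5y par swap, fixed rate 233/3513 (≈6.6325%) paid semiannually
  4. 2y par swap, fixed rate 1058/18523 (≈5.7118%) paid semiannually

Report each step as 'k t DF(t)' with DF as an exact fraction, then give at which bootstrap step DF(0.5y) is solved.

step 1 [0.5y] zero: DF = P = 9719/10000 ≈ 0.971900
step 2 [1y] swap r/2=683/19036: DF=(1 − 683/19036·(0.971900))/(1+683/19036) = 9317/10000 ≈ 0.931700
step 3 [1.5y] swap r/2=233/7026: DF=(1 − 233/7026·(0.971900+0.931700))/(1+233/7026) = 2267/2500 ≈ 0.906800
step 4 [2y] swap r/2=529/18523: DF=(1 − 529/18523·(0.971900+0.931700+0.906800))/(1+529/18523) = 4471/5000 ≈ 0.894200

1 1/2 9719/10000
2 1 9317/10000
3 3/2 2267/2500
4 2 4471/5000
DF(0.5y) is solved at step 1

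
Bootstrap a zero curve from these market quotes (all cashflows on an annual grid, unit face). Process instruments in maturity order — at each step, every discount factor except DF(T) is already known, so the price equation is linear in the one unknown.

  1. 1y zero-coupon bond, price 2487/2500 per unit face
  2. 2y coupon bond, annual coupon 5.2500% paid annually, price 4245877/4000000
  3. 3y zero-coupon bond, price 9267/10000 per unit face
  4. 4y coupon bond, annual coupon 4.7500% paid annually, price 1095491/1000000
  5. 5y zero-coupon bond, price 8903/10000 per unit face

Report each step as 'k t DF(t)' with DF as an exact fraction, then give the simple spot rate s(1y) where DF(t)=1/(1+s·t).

1 1 2487/2500
2 2 9589/10000
3 3 9267/10000
4 4 572/625
5 5 8903/10000
s(1y) = (1/(2487/2500) − 1)/(1) = 13/2487 ≈ 0.5227%

step 1 [1y] zero: DF = P = 2487/2500 ≈ 0.994800
step 2 [2y] bond c/1=21/400: DF=(4245877/4000000 − 21/400·(0.994800))/(1+21/400) = 9589/10000 ≈ 0.958900
step 3 [3y] zero: DF = P = 9267/10000 ≈ 0.926700
step 4 [4y] bond c/1=19/400: DF=(1095491/1000000 − 19/400·(0.994800+0.958900+0.926700))/(1+19/400) = 572/625 ≈ 0.915200
step 5 [5y] zero: DF = P = 8903/10000 ≈ 0.890300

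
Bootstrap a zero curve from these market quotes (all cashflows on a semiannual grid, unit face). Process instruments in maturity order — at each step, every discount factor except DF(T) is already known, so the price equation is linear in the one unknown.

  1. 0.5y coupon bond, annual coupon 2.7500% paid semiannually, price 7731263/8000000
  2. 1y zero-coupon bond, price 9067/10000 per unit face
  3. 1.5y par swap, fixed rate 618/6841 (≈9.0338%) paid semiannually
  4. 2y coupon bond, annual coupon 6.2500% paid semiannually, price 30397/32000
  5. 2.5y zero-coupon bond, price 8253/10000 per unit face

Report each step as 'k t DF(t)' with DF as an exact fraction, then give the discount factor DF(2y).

step 1 [0.5y] bond c/2=11/800: DF=(7731263/8000000 − 11/800·(0))/(1+11/800) = 9533/10000 ≈ 0.953300
step 2 [1y] zero: DF = P = 9067/10000 ≈ 0.906700
step 3 [1.5y] swap r/2=309/6841: DF=(1 − 309/6841·(0.953300+0.906700))/(1+309/6841) = 2191/2500 ≈ 0.876400
step 4 [2y] bond c/2=1/32: DF=(30397/32000 − 1/32·(0.953300+0.906700+0.876400))/(1+1/32) = 4191/5000 ≈ 0.838200
step 5 [2.5y] zero: DF = P = 8253/10000 ≈ 0.825300

1 1/2 9533/10000
2 1 9067/10000
3 3/2 2191/2500
4 2 4191/5000
5 5/2 8253/10000
DF(2y) = 4191/5000 ≈ 0.838200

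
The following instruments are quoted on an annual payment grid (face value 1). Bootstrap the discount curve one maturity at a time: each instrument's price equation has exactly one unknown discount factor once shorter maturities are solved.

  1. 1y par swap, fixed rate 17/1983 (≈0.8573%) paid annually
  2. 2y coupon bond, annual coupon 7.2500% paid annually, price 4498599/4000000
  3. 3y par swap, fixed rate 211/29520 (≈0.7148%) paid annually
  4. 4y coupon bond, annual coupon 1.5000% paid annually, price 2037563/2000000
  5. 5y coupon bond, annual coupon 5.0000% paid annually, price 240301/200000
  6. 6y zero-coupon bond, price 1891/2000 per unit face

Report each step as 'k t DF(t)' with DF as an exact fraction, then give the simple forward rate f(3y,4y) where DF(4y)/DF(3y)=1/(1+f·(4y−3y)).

1 1 1983/2000
2 2 1227/1250
3 3 9789/10000
4 4 9601/10000
5 5 479/500
6 6 1891/2000
f(3y,4y) = ((9789/10000)/(9601/10000) − 1)/(1) = 188/9601 ≈ 1.9581%

step 1 [1y] swap r/1=17/1983: DF=(1 − 17/1983·(0))/(1+17/1983) = 1983/2000 ≈ 0.991500
step 2 [2y] bond c/1=29/400: DF=(4498599/4000000 − 29/400·(0.991500))/(1+29/400) = 1227/1250 ≈ 0.981600
step 3 [3y] swap r/1=211/29520: DF=(1 − 211/29520·(0.991500+0.981600))/(1+211/29520) = 9789/10000 ≈ 0.978900
step 4 [4y] bond c/1=3/200: DF=(2037563/2000000 − 3/200·(0.991500+0.981600+0.978900))/(1+3/200) = 9601/10000 ≈ 0.960100
step 5 [5y] bond c/1=1/20: DF=(240301/200000 − 1/20·(0.991500+0.981600+0.978900+0.960100))/(1+1/20) = 479/500 ≈ 0.958000
step 6 [6y] zero: DF = P = 1891/2000 ≈ 0.945500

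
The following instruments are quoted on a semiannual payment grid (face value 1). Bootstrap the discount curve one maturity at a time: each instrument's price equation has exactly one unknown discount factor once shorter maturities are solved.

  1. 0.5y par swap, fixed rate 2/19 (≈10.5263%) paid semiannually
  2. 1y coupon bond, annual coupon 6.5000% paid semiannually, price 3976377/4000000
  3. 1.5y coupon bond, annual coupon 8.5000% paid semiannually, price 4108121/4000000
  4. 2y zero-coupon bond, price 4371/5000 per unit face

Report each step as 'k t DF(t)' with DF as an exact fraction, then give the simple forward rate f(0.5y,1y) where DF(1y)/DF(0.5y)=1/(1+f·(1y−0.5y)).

step 1 [0.5y] swap r/2=1/19: DF=(1 − 1/19·(0))/(1+1/19) = 19/20 ≈ 0.950000
step 2 [1y] bond c/2=13/400: DF=(3976377/4000000 − 13/400·(0.950000))/(1+13/400) = 9329/10000 ≈ 0.932900
step 3 [1.5y] bond c/2=17/400: DF=(4108121/4000000 − 17/400·(0.950000+0.932900))/(1+17/400) = 2271/2500 ≈ 0.908400
step 4 [2y] zero: DF = P = 4371/5000 ≈ 0.874200

1 1/2 19/20
2 1 9329/10000
3 3/2 2271/2500
4 2 4371/5000
f(0.5y,1y) = ((19/20)/(9329/10000) − 1)/(1/2) = 18/491 ≈ 3.6660%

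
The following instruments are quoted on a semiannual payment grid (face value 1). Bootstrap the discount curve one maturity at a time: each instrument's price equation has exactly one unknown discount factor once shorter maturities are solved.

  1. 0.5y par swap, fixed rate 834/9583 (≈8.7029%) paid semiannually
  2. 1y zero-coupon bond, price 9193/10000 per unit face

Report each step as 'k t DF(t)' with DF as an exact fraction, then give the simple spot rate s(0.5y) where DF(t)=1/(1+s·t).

step 1 [0.5y] swap r/2=417/9583: DF=(1 − 417/9583·(0))/(1+417/9583) = 9583/10000 ≈ 0.958300
step 2 [1y] zero: DF = P = 9193/10000 ≈ 0.919300

1 1/2 9583/10000
2 1 9193/10000
s(0.5y) = (1/(9583/10000) − 1)/(1/2) = 834/9583 ≈ 8.7029%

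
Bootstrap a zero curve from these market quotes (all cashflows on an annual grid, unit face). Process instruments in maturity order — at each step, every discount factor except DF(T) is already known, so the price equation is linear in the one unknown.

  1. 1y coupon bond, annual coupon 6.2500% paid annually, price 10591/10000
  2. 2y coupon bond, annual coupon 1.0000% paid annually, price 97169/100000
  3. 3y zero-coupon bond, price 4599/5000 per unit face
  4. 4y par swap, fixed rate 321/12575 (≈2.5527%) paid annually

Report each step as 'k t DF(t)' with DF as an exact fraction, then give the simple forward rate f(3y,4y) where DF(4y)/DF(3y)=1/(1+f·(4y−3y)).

step 1 [1y] bond c/1=1/16: DF=(10591/10000 − 1/16·(0))/(1+1/16) = 623/625 ≈ 0.996800
step 2 [2y] bond c/1=1/100: DF=(97169/100000 − 1/100·(0.996800))/(1+1/100) = 4761/5000 ≈ 0.952200
step 3 [3y] zero: DF = P = 4599/5000 ≈ 0.919800
step 4 [4y] swap r/1=321/12575: DF=(1 − 321/12575·(0.996800+0.952200+0.919800))/(1+321/12575) = 9037/10000 ≈ 0.903700

1 1 623/625
2 2 4761/5000
3 3 4599/5000
4 4 9037/10000
f(3y,4y) = ((4599/5000)/(9037/10000) − 1)/(1) = 23/1291 ≈ 1.7816%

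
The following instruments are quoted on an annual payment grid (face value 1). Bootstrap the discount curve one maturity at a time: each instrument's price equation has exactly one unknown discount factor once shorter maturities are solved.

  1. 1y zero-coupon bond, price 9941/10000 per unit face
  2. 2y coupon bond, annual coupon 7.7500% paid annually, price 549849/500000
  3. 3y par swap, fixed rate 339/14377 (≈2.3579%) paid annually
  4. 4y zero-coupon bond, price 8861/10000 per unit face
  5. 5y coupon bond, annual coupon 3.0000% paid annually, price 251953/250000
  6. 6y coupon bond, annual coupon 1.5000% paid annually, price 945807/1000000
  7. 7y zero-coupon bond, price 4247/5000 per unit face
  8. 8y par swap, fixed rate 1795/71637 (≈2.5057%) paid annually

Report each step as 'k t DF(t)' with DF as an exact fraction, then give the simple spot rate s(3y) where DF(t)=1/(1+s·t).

step 1 [1y] zero: DF = P = 9941/10000 ≈ 0.994100
step 2 [2y] bond c/1=31/400: DF=(549849/500000 − 31/400·(0.994100))/(1+31/400) = 9491/10000 ≈ 0.949100
step 3 [3y] swap r/1=339/14377: DF=(1 − 339/14377·(0.994100+0.949100))/(1+339/14377) = 4661/5000 ≈ 0.932200
step 4 [4y] zero: DF = P = 8861/10000 ≈ 0.886100
step 5 [5y] bond c/1=3/100: DF=(251953/250000 − 3/100·(0.994100+0.949100+0.932200+0.886100))/(1+3/100) = 8689/10000 ≈ 0.868900
step 6 [6y] bond c/1=3/200: DF=(945807/1000000 − 3/200·(0.994100+0.949100+0.932200+0.886100+0.868900))/(1+3/200) = 4317/5000 ≈ 0.863400
step 7 [7y] zero: DF = P = 4247/5000 ≈ 0.849400
step 8 [8y] swap r/1=1795/71637: DF=(1 − 1795/71637·(0.994100+0.949100+0.932200+0.886100+0.868900+0.863400+0.849400))/(1+1795/71637) = 1641/2000 ≈ 0.820500

1 1 9941/10000
2 2 9491/10000
3 3 4661/5000
4 4 8861/10000
5 5 8689/10000
6 6 4317/5000
7 7 4247/5000
8 8 1641/2000
s(3y) = (1/(4661/5000) − 1)/(3) = 113/4661 ≈ 2.4244%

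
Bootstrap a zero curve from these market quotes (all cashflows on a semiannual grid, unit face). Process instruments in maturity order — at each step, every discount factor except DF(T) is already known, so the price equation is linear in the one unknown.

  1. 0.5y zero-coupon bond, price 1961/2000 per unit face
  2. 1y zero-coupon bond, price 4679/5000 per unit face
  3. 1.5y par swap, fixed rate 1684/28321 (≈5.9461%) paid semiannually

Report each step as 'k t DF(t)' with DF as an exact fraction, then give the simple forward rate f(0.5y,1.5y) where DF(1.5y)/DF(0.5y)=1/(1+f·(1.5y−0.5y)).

1 1/2 1961/2000
2 1 4679/5000
3 3/2 4579/5000
f(0.5y,1.5y) = ((1961/2000)/(4579/5000) − 1)/(1) = 647/9158 ≈ 7.0649%

step 1 [0.5y] zero: DF = P = 1961/2000 ≈ 0.980500
step 2 [1y] zero: DF = P = 4679/5000 ≈ 0.935800
step 3 [1.5y] swap r/2=842/28321: DF=(1 − 842/28321·(0.980500+0.935800))/(1+842/28321) = 4579/5000 ≈ 0.915800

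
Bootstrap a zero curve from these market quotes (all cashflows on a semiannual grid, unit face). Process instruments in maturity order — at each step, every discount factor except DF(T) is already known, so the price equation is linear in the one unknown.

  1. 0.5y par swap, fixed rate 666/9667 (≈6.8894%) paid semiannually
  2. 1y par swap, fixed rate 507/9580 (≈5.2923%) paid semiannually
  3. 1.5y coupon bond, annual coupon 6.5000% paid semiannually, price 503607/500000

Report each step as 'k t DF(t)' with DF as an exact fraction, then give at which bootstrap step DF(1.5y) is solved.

step 1 [0.5y] swap r/2=333/9667: DF=(1 − 333/9667·(0))/(1+333/9667) = 9667/10000 ≈ 0.966700
step 2 [1y] swap r/2=507/19160: DF=(1 − 507/19160·(0.966700))/(1+507/19160) = 9493/10000 ≈ 0.949300
step 3 [1.5y] bond c/2=13/400: DF=(503607/500000 − 13/400·(0.966700+0.949300))/(1+13/400) = 572/625 ≈ 0.915200

1 1/2 9667/10000
2 1 9493/10000
3 3/2 572/625
DF(1.5y) is solved at step 3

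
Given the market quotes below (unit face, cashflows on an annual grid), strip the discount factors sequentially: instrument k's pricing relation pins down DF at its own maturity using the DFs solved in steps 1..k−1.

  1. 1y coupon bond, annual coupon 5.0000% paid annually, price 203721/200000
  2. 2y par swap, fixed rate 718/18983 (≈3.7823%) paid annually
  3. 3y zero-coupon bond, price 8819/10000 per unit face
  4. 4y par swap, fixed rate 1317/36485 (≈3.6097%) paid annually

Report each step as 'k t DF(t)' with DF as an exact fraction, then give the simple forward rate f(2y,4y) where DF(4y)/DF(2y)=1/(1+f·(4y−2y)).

step 1 [1y] bond c/1=1/20: DF=(203721/200000 − 1/20·(0))/(1+1/20) = 9701/10000 ≈ 0.970100
step 2 [2y] swap r/1=718/18983: DF=(1 − 718/18983·(0.970100))/(1+718/18983) = 4641/5000 ≈ 0.928200
step 3 [3y] zero: DF = P = 8819/10000 ≈ 0.881900
step 4 [4y] swap r/1=1317/36485: DF=(1 − 1317/36485·(0.970100+0.928200+0.881900))/(1+1317/36485) = 8683/10000 ≈ 0.868300

1 1 9701/10000
2 2 4641/5000
3 3 8819/10000
4 4 8683/10000
f(2y,4y) = ((4641/5000)/(8683/10000) − 1)/(2) = 599/17366 ≈ 3.4493%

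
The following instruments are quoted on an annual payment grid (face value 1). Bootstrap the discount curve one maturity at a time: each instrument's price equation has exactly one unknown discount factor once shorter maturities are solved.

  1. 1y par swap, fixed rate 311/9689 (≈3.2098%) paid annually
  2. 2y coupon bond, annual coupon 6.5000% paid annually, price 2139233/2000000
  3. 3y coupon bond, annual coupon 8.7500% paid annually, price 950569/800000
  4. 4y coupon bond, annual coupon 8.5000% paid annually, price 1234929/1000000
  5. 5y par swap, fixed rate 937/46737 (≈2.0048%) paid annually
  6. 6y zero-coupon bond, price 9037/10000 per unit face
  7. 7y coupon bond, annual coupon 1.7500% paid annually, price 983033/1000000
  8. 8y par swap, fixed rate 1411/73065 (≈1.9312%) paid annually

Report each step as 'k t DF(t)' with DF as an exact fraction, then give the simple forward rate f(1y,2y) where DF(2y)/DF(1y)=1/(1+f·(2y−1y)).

1 1 9689/10000
2 2 2363/2500
3 3 4693/5000
4 4 9147/10000
5 5 9063/10000
6 6 9037/10000
7 7 4351/5000
8 8 8589/10000
f(1y,2y) = ((9689/10000)/(2363/2500) − 1)/(1) = 237/9452 ≈ 2.5074%

step 1 [1y] swap r/1=311/9689: DF=(1 − 311/9689·(0))/(1+311/9689) = 9689/10000 ≈ 0.968900
step 2 [2y] bond c/1=13/200: DF=(2139233/2000000 − 13/200·(0.968900))/(1+13/200) = 2363/2500 ≈ 0.945200
step 3 [3y] bond c/1=7/80: DF=(950569/800000 − 7/80·(0.968900+0.945200))/(1+7/80) = 4693/5000 ≈ 0.938600
step 4 [4y] bond c/1=17/200: DF=(1234929/1000000 − 17/200·(0.968900+0.945200+0.938600))/(1+17/200) = 9147/10000 ≈ 0.914700
step 5 [5y] swap r/1=937/46737: DF=(1 − 937/46737·(0.968900+0.945200+0.938600+0.914700))/(1+937/46737) = 9063/10000 ≈ 0.906300
step 6 [6y] zero: DF = P = 9037/10000 ≈ 0.903700
step 7 [7y] bond c/1=7/400: DF=(983033/1000000 − 7/400·(0.968900+0.945200+0.938600+0.914700+0.906300+0.903700))/(1+7/400) = 4351/5000 ≈ 0.870200
step 8 [8y] swap r/1=1411/73065: DF=(1 − 1411/73065·(0.968900+0.945200+0.938600+0.914700+0.906300+0.903700+0.870200))/(1+1411/73065) = 8589/10000 ≈ 0.858900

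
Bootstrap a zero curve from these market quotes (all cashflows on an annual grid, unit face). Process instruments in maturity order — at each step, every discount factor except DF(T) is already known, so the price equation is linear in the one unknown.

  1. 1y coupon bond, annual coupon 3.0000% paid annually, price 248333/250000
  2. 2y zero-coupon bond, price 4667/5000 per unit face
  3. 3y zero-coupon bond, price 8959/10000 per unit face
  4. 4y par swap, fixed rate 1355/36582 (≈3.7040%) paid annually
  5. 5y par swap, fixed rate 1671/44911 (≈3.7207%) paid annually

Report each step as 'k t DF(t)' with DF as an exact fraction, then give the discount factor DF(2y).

step 1 [1y] bond c/1=3/100: DF=(248333/250000 − 3/100·(0))/(1+3/100) = 2411/2500 ≈ 0.964400
step 2 [2y] zero: DF = P = 4667/5000 ≈ 0.933400
step 3 [3y] zero: DF = P = 8959/10000 ≈ 0.895900
step 4 [4y] swap r/1=1355/36582: DF=(1 − 1355/36582·(0.964400+0.933400+0.895900))/(1+1355/36582) = 1729/2000 ≈ 0.864500
step 5 [5y] swap r/1=1671/44911: DF=(1 − 1671/44911·(0.964400+0.933400+0.895900+0.864500))/(1+1671/44911) = 8329/10000 ≈ 0.832900

1 1 2411/2500
2 2 4667/5000
3 3 8959/10000
4 4 1729/2000
5 5 8329/10000
DF(2y) = 4667/5000 ≈ 0.933400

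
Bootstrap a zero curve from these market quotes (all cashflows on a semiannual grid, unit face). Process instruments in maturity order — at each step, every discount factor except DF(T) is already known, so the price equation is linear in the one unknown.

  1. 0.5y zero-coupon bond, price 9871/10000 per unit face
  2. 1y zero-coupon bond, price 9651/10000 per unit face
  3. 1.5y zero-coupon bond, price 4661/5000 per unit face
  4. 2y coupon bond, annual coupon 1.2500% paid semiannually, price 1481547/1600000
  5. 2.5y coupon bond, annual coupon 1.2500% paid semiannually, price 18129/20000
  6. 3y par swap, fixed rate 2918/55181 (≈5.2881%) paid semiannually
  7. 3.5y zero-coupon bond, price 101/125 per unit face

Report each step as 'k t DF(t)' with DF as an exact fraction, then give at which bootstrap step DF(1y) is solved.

step 1 [0.5y] zero: DF = P = 9871/10000 ≈ 0.987100
step 2 [1y] zero: DF = P = 9651/10000 ≈ 0.965100
step 3 [1.5y] zero: DF = P = 4661/5000 ≈ 0.932200
step 4 [2y] bond c/2=1/160: DF=(1481547/1600000 − 1/160·(0.987100+0.965100+0.932200))/(1+1/160) = 9023/10000 ≈ 0.902300
step 5 [2.5y] bond c/2=1/160: DF=(18129/20000 − 1/160·(0.987100+0.965100+0.932200+0.902300))/(1+1/160) = 8773/10000 ≈ 0.877300
step 6 [3y] swap r/2=1459/55181: DF=(1 − 1459/55181·(0.987100+0.965100+0.932200+0.902300+0.877300))/(1+1459/55181) = 8541/10000 ≈ 0.854100
step 7 [3.5y] zero: DF = P = 101/125 ≈ 0.808000

1 1/2 9871/10000
2 1 9651/10000
3 3/2 4661/5000
4 2 9023/10000
5 5/2 8773/10000
6 3 8541/10000
7 7/2 101/125
DF(1y) is solved at step 2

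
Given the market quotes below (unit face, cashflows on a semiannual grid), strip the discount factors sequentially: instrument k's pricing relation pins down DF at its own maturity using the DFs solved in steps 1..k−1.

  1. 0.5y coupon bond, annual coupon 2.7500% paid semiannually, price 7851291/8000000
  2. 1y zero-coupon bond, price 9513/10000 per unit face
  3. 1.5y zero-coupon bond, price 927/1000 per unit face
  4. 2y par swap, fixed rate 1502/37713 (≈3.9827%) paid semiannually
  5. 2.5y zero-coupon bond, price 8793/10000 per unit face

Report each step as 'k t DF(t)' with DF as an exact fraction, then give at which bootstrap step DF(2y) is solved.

1 1/2 9681/10000
2 1 9513/10000
3 3/2 927/1000
4 2 9249/10000
5 5/2 8793/10000
DF(2y) is solved at step 4

step 1 [0.5y] bond c/2=11/800: DF=(7851291/8000000 − 11/800·(0))/(1+11/800) = 9681/10000 ≈ 0.968100
step 2 [1y] zero: DF = P = 9513/10000 ≈ 0.951300
step 3 [1.5y] zero: DF = P = 927/1000 ≈ 0.927000
step 4 [2y] swap r/2=751/37713: DF=(1 − 751/37713·(0.968100+0.951300+0.927000))/(1+751/37713) = 9249/10000 ≈ 0.924900
step 5 [2.5y] zero: DF = P = 8793/10000 ≈ 0.879300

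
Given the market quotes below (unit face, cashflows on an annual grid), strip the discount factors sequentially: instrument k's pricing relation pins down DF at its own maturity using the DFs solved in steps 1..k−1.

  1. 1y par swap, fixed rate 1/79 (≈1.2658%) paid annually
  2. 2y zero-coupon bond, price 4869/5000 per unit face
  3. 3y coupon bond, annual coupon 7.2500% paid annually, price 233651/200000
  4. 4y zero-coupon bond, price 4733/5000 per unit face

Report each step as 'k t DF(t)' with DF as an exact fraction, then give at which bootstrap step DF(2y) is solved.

1 1 79/80
2 2 4869/5000
3 3 9567/10000
4 4 4733/5000
DF(2y) is solved at step 2

step 1 [1y] swap r/1=1/79: DF=(1 − 1/79·(0))/(1+1/79) = 79/80 ≈ 0.987500
step 2 [2y] zero: DF = P = 4869/5000 ≈ 0.973800
step 3 [3y] bond c/1=29/400: DF=(233651/200000 − 29/400·(0.987500+0.973800))/(1+29/400) = 9567/10000 ≈ 0.956700
step 4 [4y] zero: DF = P = 4733/5000 ≈ 0.946600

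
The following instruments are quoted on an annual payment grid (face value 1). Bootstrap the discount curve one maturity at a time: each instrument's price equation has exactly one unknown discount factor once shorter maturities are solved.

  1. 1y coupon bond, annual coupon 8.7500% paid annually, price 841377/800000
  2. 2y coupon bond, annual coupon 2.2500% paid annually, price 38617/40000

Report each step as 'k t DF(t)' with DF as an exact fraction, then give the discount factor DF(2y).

1 1 9671/10000
2 2 9229/10000
DF(2y) = 9229/10000 ≈ 0.922900

step 1 [1y] bond c/1=7/80: DF=(841377/800000 − 7/80·(0))/(1+7/80) = 9671/10000 ≈ 0.967100
step 2 [2y] bond c/1=9/400: DF=(38617/40000 − 9/400·(0.967100))/(1+9/400) = 9229/10000 ≈ 0.922900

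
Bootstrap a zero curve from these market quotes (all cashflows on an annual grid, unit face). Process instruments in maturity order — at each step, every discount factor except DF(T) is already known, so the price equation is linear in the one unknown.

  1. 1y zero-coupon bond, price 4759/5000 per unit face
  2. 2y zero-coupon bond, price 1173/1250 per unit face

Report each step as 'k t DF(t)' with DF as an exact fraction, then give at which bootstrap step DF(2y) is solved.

1 1 4759/5000
2 2 1173/1250
DF(2y) is solved at step 2

step 1 [1y] zero: DF = P = 4759/5000 ≈ 0.951800
step 2 [2y] zero: DF = P = 1173/1250 ≈ 0.938400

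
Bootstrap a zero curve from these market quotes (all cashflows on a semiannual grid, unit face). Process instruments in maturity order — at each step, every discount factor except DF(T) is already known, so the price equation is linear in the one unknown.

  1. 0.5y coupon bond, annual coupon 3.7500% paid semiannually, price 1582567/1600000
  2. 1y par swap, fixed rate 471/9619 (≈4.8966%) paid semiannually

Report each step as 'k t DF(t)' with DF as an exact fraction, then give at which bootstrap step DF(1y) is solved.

1 1/2 9709/10000
2 1 9529/10000
DF(1y) is solved at step 2

step 1 [0.5y] bond c/2=3/160: DF=(1582567/1600000 − 3/160·(0))/(1+3/160) = 9709/10000 ≈ 0.970900
step 2 [1y] swap r/2=471/19238: DF=(1 − 471/19238·(0.970900))/(1+471/19238) = 9529/10000 ≈ 0.952900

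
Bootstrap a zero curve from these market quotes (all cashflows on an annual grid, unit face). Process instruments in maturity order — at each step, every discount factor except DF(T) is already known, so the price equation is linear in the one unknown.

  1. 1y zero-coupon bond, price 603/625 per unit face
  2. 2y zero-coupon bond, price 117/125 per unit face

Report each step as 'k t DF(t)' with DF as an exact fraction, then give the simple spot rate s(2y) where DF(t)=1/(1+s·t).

step 1 [1y] zero: DF = P = 603/625 ≈ 0.964800
step 2 [2y] zero: DF = P = 117/125 ≈ 0.936000

1 1 603/625
2 2 117/125
s(2y) = (1/(117/125) − 1)/(2) = 4/117 ≈ 3.4188%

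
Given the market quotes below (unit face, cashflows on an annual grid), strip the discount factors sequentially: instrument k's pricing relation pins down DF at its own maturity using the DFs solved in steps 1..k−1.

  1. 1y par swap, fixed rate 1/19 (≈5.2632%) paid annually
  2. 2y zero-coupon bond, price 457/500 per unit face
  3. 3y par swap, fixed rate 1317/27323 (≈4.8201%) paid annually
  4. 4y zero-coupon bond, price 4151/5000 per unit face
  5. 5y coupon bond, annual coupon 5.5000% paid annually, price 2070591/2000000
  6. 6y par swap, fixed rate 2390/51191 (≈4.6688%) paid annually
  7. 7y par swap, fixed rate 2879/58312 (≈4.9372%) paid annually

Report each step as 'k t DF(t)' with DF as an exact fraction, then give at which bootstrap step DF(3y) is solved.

1 1 19/20
2 2 457/500
3 3 8683/10000
4 4 4151/5000
5 5 1989/2500
6 6 761/1000
7 7 7121/10000
DF(3y) is solved at step 3

step 1 [1y] swap r/1=1/19: DF=(1 − 1/19·(0))/(1+1/19) = 19/20 ≈ 0.950000
step 2 [2y] zero: DF = P = 457/500 ≈ 0.914000
step 3 [3y] swap r/1=1317/27323: DF=(1 − 1317/27323·(0.950000+0.914000))/(1+1317/27323) = 8683/10000 ≈ 0.868300
step 4 [4y] zero: DF = P = 4151/5000 ≈ 0.830200
step 5 [5y] bond c/1=11/200: DF=(2070591/2000000 − 11/200·(0.950000+0.914000+0.868300+0.830200))/(1+11/200) = 1989/2500 ≈ 0.795600
step 6 [6y] swap r/1=2390/51191: DF=(1 − 2390/51191·(0.950000+0.914000+0.868300+0.830200+0.795600))/(1+2390/51191) = 761/1000 ≈ 0.761000
step 7 [7y] swap r/1=2879/58312: DF=(1 − 2879/58312·(0.950000+0.914000+0.868300+0.830200+0.795600+0.761000))/(1+2879/58312) = 7121/10000 ≈ 0.712100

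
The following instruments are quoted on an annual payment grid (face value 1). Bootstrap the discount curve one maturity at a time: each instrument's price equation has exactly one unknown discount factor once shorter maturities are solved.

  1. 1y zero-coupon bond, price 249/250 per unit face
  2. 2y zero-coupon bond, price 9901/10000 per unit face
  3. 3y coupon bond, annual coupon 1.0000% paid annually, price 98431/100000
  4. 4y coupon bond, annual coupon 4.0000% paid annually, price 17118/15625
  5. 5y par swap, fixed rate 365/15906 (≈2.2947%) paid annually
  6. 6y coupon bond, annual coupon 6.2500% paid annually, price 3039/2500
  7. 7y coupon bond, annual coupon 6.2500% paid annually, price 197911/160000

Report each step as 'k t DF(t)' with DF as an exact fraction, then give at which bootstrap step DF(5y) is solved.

step 1 [1y] zero: DF = P = 249/250 ≈ 0.996000
step 2 [2y] zero: DF = P = 9901/10000 ≈ 0.990100
step 3 [3y] bond c/1=1/100: DF=(98431/100000 − 1/100·(0.996000+0.990100))/(1+1/100) = 9549/10000 ≈ 0.954900
step 4 [4y] bond c/1=1/25: DF=(17118/15625 − 1/25·(0.996000+0.990100+0.954900))/(1+1/25) = 9403/10000 ≈ 0.940300
step 5 [5y] swap r/1=365/15906: DF=(1 − 365/15906·(0.996000+0.990100+0.954900+0.940300))/(1+365/15906) = 1781/2000 ≈ 0.890500
step 6 [6y] bond c/1=1/16: DF=(3039/2500 − 1/16·(0.996000+0.990100+0.954900+0.940300+0.890500))/(1+1/16) = 4317/5000 ≈ 0.863400
step 7 [7y] bond c/1=1/16: DF=(197911/160000 − 1/16·(0.996000+0.990100+0.954900+0.940300+0.890500+0.863400))/(1+1/16) = 8327/10000 ≈ 0.832700

1 1 249/250
2 2 9901/10000
3 3 9549/10000
4 4 9403/10000
5 5 1781/2000
6 6 4317/5000
7 7 8327/10000
DF(5y) is solved at step 5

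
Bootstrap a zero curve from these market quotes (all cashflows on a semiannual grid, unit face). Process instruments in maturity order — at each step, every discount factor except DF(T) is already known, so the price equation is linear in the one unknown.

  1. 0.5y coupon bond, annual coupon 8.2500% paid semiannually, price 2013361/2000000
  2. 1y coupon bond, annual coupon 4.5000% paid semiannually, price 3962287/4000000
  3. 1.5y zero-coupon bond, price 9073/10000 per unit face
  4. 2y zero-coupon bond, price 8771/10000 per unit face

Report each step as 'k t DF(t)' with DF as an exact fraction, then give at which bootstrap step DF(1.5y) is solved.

1 1/2 2417/2500
2 1 379/400
3 3/2 9073/10000
4 2 8771/10000
DF(1.5y) is solved at step 3

step 1 [0.5y] bond c/2=33/800: DF=(2013361/2000000 − 33/800·(0))/(1+33/800) = 2417/2500 ≈ 0.966800
step 2 [1y] bond c/2=9/400: DF=(3962287/4000000 − 9/400·(0.966800))/(1+9/400) = 379/400 ≈ 0.947500
step 3 [1.5y] zero: DF = P = 9073/10000 ≈ 0.907300
step 4 [2y] zero: DF = P = 8771/10000 ≈ 0.877100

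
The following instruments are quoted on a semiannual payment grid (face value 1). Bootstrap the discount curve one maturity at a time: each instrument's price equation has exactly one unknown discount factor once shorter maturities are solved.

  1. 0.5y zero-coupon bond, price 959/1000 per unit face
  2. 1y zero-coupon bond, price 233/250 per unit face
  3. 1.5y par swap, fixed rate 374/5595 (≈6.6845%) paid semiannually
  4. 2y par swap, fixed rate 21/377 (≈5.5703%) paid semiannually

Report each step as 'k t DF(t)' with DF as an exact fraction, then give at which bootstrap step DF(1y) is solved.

step 1 [0.5y] zero: DF = P = 959/1000 ≈ 0.959000
step 2 [1y] zero: DF = P = 233/250 ≈ 0.932000
step 3 [1.5y] swap r/2=187/5595: DF=(1 − 187/5595·(0.959000+0.932000))/(1+187/5595) = 1813/2000 ≈ 0.906500
step 4 [2y] swap r/2=21/754: DF=(1 − 21/754·(0.959000+0.932000+0.906500))/(1+21/754) = 8971/10000 ≈ 0.897100

1 1/2 959/1000
2 1 233/250
3 3/2 1813/2000
4 2 8971/10000
DF(1y) is solved at step 2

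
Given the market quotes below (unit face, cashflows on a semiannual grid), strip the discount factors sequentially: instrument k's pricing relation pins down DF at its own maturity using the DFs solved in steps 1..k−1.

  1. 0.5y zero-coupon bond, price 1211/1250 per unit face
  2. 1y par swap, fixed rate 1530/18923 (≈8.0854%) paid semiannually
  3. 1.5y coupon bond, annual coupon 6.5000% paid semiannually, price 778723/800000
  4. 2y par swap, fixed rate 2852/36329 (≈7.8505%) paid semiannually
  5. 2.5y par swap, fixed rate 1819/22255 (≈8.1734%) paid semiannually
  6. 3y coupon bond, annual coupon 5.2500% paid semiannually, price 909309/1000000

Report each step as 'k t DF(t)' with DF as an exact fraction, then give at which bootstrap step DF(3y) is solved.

step 1 [0.5y] zero: DF = P = 1211/1250 ≈ 0.968800
step 2 [1y] swap r/2=765/18923: DF=(1 − 765/18923·(0.968800))/(1+765/18923) = 1847/2000 ≈ 0.923500
step 3 [1.5y] bond c/2=13/400: DF=(778723/800000 − 13/400·(0.968800+0.923500))/(1+13/400) = 552/625 ≈ 0.883200
step 4 [2y] swap r/2=1426/36329: DF=(1 − 1426/36329·(0.968800+0.923500+0.883200))/(1+1426/36329) = 4287/5000 ≈ 0.857400
step 5 [2.5y] swap r/2=1819/44510: DF=(1 − 1819/44510·(0.968800+0.923500+0.883200+0.857400))/(1+1819/44510) = 8181/10000 ≈ 0.818100
step 6 [3y] bond c/2=21/800: DF=(909309/1000000 − 21/800·(0.968800+0.923500+0.883200+0.857400+0.818100))/(1+21/800) = 3861/5000 ≈ 0.772200

1 1/2 1211/1250
2 1 1847/2000
3 3/2 552/625
4 2 4287/5000
5 5/2 8181/10000
6 3 3861/5000
DF(3y) is solved at step 6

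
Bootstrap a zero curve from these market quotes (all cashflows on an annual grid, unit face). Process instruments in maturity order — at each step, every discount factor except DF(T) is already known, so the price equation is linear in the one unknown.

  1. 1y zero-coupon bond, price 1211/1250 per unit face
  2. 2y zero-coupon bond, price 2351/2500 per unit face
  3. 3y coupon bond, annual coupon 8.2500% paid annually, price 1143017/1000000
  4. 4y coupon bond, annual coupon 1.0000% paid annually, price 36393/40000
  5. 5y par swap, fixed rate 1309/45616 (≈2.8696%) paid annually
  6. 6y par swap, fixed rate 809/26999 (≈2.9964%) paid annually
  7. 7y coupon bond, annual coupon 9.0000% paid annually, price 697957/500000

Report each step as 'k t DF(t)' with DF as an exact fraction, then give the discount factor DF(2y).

step 1 [1y] zero: DF = P = 1211/1250 ≈ 0.968800
step 2 [2y] zero: DF = P = 2351/2500 ≈ 0.940400
step 3 [3y] bond c/1=33/400: DF=(1143017/1000000 − 33/400·(0.968800+0.940400))/(1+33/400) = 569/625 ≈ 0.910400
step 4 [4y] bond c/1=1/100: DF=(36393/40000 − 1/100·(0.968800+0.940400+0.910400))/(1+1/100) = 8729/10000 ≈ 0.872900
step 5 [5y] swap r/1=1309/45616: DF=(1 − 1309/45616·(0.968800+0.940400+0.910400+0.872900))/(1+1309/45616) = 8691/10000 ≈ 0.869100
step 6 [6y] swap r/1=809/26999: DF=(1 − 809/26999·(0.968800+0.940400+0.910400+0.872900+0.869100))/(1+809/26999) = 4191/5000 ≈ 0.838200
step 7 [7y] bond c/1=9/100: DF=(697957/500000 − 9/100·(0.968800+0.940400+0.910400+0.872900+0.869100+0.838200))/(1+9/100) = 2087/2500 ≈ 0.834800

1 1 1211/1250
2 2 2351/2500
3 3 569/625
4 4 8729/10000
5 5 8691/10000
6 6 4191/5000
7 7 2087/2500
DF(2y) = 2351/2500 ≈ 0.940400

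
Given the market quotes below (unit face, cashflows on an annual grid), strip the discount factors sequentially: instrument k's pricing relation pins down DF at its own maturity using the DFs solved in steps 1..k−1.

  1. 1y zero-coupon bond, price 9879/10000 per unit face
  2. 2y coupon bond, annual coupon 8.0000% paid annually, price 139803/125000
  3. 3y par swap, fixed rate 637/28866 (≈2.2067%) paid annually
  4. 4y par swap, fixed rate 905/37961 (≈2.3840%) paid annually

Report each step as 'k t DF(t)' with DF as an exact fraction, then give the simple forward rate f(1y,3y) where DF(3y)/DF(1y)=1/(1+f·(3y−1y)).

1 1 9879/10000
2 2 1203/1250
3 3 9363/10000
4 4 1819/2000
f(1y,3y) = ((9879/10000)/(9363/10000) − 1)/(2) = 86/3121 ≈ 2.7555%

step 1 [1y] zero: DF = P = 9879/10000 ≈ 0.987900
step 2 [2y] bond c/1=2/25: DF=(139803/125000 − 2/25·(0.987900))/(1+2/25) = 1203/1250 ≈ 0.962400
step 3 [3y] swap r/1=637/28866: DF=(1 − 637/28866·(0.987900+0.962400))/(1+637/28866) = 9363/10000 ≈ 0.936300
step 4 [4y] swap r/1=905/37961: DF=(1 − 905/37961·(0.987900+0.962400+0.936300))/(1+905/37961) = 1819/2000 ≈ 0.909500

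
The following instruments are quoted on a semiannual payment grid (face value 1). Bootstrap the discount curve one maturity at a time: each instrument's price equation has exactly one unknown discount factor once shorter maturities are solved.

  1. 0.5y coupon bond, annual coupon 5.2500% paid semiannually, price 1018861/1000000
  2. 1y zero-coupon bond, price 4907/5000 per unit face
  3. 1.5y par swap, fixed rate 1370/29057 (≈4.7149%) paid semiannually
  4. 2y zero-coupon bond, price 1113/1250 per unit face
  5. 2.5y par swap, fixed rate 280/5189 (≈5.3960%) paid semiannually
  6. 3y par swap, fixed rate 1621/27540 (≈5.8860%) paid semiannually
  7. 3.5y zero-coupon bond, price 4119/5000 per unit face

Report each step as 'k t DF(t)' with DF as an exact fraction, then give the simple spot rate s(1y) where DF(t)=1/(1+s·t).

1 1/2 1241/1250
2 1 4907/5000
3 3/2 1863/2000
4 2 1113/1250
5 5/2 437/500
6 3 8379/10000
7 7/2 4119/5000
s(1y) = (1/(4907/5000) − 1)/(1) = 93/4907 ≈ 1.8953%

step 1 [0.5y] bond c/2=21/800: DF=(1018861/1000000 − 21/800·(0))/(1+21/800) = 1241/1250 ≈ 0.992800
step 2 [1y] zero: DF = P = 4907/5000 ≈ 0.981400
step 3 [1.5y] swap r/2=685/29057: DF=(1 − 685/29057·(0.992800+0.981400))/(1+685/29057) = 1863/2000 ≈ 0.931500
step 4 [2y] zero: DF = P = 1113/1250 ≈ 0.890400
step 5 [2.5y] swap r/2=140/5189: DF=(1 − 140/5189·(0.992800+0.981400+0.931500+0.890400))/(1+140/5189) = 437/500 ≈ 0.874000
step 6 [3y] swap r/2=1621/55080: DF=(1 − 1621/55080·(0.992800+0.981400+0.931500+0.890400+0.874000))/(1+1621/55080) = 8379/10000 ≈ 0.837900
step 7 [3.5y] zero: DF = P = 4119/5000 ≈ 0.823800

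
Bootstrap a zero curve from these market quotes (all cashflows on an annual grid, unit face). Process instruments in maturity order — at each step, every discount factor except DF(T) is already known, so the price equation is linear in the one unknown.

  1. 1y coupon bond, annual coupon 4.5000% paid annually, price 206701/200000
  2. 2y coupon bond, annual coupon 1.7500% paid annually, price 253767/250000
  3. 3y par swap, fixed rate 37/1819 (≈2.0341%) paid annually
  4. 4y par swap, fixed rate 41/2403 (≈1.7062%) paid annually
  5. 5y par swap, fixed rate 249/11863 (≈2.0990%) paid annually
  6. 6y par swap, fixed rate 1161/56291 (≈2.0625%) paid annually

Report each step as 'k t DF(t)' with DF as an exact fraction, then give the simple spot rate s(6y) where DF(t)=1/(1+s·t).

step 1 [1y] bond c/1=9/200: DF=(206701/200000 − 9/200·(0))/(1+9/200) = 989/1000 ≈ 0.989000
step 2 [2y] bond c/1=7/400: DF=(253767/250000 − 7/400·(0.989000))/(1+7/400) = 4903/5000 ≈ 0.980600
step 3 [3y] swap r/1=37/1819: DF=(1 − 37/1819·(0.989000+0.980600))/(1+37/1819) = 588/625 ≈ 0.940800
step 4 [4y] swap r/1=41/2403: DF=(1 − 41/2403·(0.989000+0.980600+0.940800))/(1+41/2403) = 584/625 ≈ 0.934400
step 5 [5y] swap r/1=249/11863: DF=(1 − 249/11863·(0.989000+0.980600+0.940800+0.934400))/(1+249/11863) = 2251/2500 ≈ 0.900400
step 6 [6y] swap r/1=1161/56291: DF=(1 − 1161/56291·(0.989000+0.980600+0.940800+0.934400+0.900400))/(1+1161/56291) = 8839/10000 ≈ 0.883900

1 1 989/1000
2 2 4903/5000
3 3 588/625
4 4 584/625
5 5 2251/2500
6 6 8839/10000
s(6y) = (1/(8839/10000) − 1)/(6) = 387/17678 ≈ 2.1892%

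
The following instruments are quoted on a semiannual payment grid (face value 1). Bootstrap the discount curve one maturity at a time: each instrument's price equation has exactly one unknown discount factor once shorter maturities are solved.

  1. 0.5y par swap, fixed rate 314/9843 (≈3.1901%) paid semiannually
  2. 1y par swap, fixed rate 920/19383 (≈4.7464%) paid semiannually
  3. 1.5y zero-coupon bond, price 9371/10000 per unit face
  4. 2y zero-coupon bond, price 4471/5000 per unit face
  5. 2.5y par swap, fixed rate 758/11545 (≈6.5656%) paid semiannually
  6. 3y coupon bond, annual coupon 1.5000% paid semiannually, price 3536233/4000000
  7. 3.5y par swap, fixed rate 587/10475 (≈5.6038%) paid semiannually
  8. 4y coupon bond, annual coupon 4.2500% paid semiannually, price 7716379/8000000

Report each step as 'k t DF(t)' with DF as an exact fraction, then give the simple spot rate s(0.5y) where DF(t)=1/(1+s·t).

step 1 [0.5y] swap r/2=157/9843: DF=(1 − 157/9843·(0))/(1+157/9843) = 9843/10000 ≈ 0.984300
step 2 [1y] swap r/2=460/19383: DF=(1 − 460/19383·(0.984300))/(1+460/19383) = 477/500 ≈ 0.954000
step 3 [1.5y] zero: DF = P = 9371/10000 ≈ 0.937100
step 4 [2y] zero: DF = P = 4471/5000 ≈ 0.894200
step 5 [2.5y] swap r/2=379/11545: DF=(1 − 379/11545·(0.984300+0.954000+0.937100+0.894200))/(1+379/11545) = 2121/2500 ≈ 0.848400
step 6 [3y] bond c/2=3/400: DF=(3536233/4000000 − 3/400·(0.984300+0.954000+0.937100+0.894200+0.848400))/(1+3/400) = 8431/10000 ≈ 0.843100
step 7 [3.5y] swap r/2=587/20950: DF=(1 − 587/20950·(0.984300+0.954000+0.937100+0.894200+0.848400+0.843100))/(1+587/20950) = 8239/10000 ≈ 0.823900
step 8 [4y] bond c/2=17/800: DF=(7716379/8000000 − 17/800·(0.984300+0.954000+0.937100+0.894200+0.848400+0.843100+0.823900))/(1+17/800) = 8137/10000 ≈ 0.813700

1 1/2 9843/10000
2 1 477/500
3 3/2 9371/10000
4 2 4471/5000
5 5/2 2121/2500
6 3 8431/10000
7 7/2 8239/10000
8 4 8137/10000
s(0.5y) = (1/(9843/10000) − 1)/(1/2) = 314/9843 ≈ 3.1901%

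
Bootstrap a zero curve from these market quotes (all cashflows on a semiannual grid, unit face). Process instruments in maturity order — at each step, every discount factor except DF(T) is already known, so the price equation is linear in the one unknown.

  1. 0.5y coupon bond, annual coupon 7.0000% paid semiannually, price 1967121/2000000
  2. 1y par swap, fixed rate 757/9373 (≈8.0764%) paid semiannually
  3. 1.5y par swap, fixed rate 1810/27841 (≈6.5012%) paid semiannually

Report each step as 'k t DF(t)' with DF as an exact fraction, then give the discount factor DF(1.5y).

step 1 [0.5y] bond c/2=7/200: DF=(1967121/2000000 − 7/200·(0))/(1+7/200) = 9503/10000 ≈ 0.950300
step 2 [1y] swap r/2=757/18746: DF=(1 − 757/18746·(0.950300))/(1+757/18746) = 9243/10000 ≈ 0.924300
step 3 [1.5y] swap r/2=905/27841: DF=(1 − 905/27841·(0.950300+0.924300))/(1+905/27841) = 1819/2000 ≈ 0.909500

1 1/2 9503/10000
2 1 9243/10000
3 3/2 1819/2000
DF(1.5y) = 1819/2000 ≈ 0.909500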